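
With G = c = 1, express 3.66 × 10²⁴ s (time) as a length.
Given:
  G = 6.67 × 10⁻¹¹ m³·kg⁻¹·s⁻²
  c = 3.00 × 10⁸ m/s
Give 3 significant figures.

1.10 × 10³³ m

Time → length via c.
3.66 × 10²⁴ s × (c) = 1.10 × 10³³ m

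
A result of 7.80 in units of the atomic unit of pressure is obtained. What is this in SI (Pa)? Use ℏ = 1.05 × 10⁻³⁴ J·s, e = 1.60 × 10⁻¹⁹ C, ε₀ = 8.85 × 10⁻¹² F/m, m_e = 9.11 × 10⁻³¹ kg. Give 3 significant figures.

One atomic unit of pressure: P_au = E_h/a₀³ = m_e⁴e¹⁰/((4πε₀)⁵ℏ⁸) = 3.01 × 10¹³ Pa.
7.80 × 3.01 × 10¹³ Pa = 2.35 × 10¹⁴ Pa

2.35 × 10¹⁴ Pa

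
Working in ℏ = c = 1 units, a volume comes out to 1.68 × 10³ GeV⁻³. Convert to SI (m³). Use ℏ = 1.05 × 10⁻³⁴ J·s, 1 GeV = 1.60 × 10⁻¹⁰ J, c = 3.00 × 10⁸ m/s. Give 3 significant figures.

Volume is [L]³ = [E]⁻³·(ℏc)³.
1 GeV⁻³ → (ℏc)³ × (1 GeV in J)⁻³ = 7.63 × 10⁻⁴⁸ m³.
Result: 1.68 × 10³ × 7.63 × 10⁻⁴⁸ = 1.28 × 10⁻⁴⁴ m³.

1.28 × 10⁻⁴⁴ m³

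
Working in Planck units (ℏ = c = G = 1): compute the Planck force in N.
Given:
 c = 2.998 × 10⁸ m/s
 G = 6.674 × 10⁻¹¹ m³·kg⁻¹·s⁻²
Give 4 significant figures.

1.210 × 10⁴⁴ N

From ℏ = c = G = 1 the force scale is F_P = c⁴/G.
  = 8.078 × 10³³ / 6.674 × 10⁻¹¹
  = 1.210 × 10⁴⁴ N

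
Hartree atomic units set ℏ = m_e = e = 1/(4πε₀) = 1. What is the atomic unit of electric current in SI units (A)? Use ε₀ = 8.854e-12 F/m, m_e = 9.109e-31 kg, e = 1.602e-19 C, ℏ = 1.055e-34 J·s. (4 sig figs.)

6.612e-3 A

From ℏ = m_e = e = 1/(4πε₀) = 1 the current scale is I_au = e E_h/ℏ = m_e e⁵/((4πε₀)²ℏ³).
E_h = 4.354e-18 J
e·E_h/ℏ = 6.612e-3 A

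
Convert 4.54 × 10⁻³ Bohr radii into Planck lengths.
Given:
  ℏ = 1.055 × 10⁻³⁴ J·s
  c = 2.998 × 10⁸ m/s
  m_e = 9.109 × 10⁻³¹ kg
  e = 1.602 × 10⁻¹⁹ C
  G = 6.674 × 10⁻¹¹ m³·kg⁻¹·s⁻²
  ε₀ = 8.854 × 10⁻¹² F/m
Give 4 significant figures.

1.488 × 10²²

Bohr radius: a₀ = 4πε₀ℏ²/(m_e e²) = 5.297 × 10⁻¹¹ m
Planck length: ℓ_P = √(ℏG/c³) = 1.616 × 10⁻³⁵ m
4.54 × 10⁻³ × 5.297 × 10⁻¹¹ / 1.616 × 10⁻³⁵ = 1.488 × 10²²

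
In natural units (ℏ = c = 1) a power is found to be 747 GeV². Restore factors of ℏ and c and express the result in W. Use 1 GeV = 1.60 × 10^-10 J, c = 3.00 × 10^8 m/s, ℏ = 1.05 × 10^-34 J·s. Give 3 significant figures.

1.82 × 10^17 W

Power is [E]/[T] = [E]²/ℏ.
1 GeV² → 1/ℏ × (1 GeV in J)² = 2.44 × 10^14 W.
Result: 747 × 2.44 × 10^14 = 1.82 × 10^17 W.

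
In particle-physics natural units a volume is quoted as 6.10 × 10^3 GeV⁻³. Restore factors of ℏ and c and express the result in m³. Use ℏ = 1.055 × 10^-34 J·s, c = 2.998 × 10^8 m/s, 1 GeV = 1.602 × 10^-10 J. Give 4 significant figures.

Volume is [L]³ = [E]⁻³·(ℏc)³.
1 GeV⁻³ → (ℏc)³ × (1 GeV in J)⁻³ = 7.696 × 10^-48 m³.
Result: 6.10 × 10^3 × 7.696 × 10^-48 = 4.695 × 10^-44 m³.

4.695 × 10^-44 m³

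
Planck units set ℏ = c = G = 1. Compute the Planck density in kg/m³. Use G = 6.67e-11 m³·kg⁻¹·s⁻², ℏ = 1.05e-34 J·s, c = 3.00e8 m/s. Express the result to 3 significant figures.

Dimensional analysis gives ρ_P = c⁵/(ℏG²).
  = 2.43e42 / 4.67e-55
  = 5.20e96 kg/m³

5.20e96 kg/m³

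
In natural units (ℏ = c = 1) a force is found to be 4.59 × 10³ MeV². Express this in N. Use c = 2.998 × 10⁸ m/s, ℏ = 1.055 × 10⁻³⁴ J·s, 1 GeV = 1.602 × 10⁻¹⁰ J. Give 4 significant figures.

3.724 × 10³ N

Force is [E]/[L] = [E]²/(ℏc); restore (ℏc)⁻¹.
1 GeV² → 1/(ℏc) × (1 GeV in J)² = 8.114 × 10⁵ N.
Convert the energy scale: 4.59 × 10³ MeV² = 4.59 × 10⁻³ GeV².
Result: 4.59 × 10⁻³ × 8.114 × 10⁵ = 3.724 × 10³ N.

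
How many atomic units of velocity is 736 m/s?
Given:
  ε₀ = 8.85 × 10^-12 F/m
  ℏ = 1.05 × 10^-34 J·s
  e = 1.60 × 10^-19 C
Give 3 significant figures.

atomic unit of velocity: v_au = e²/(4πε₀ℏ) = 2.19 × 10^6 m/s.
736 / 2.19 × 10^6 = 3.36 × 10^-4

3.36 × 10^-4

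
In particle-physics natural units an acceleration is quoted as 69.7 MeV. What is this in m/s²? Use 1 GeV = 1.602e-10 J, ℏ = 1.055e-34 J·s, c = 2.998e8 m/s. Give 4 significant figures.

Acceleration is [L]/[T]² = c·[E]/ℏ.
1 GeV → c/ℏ × (1 GeV in J) = 4.552e32 m/s².
Convert the energy scale: 69.7 MeV = 0.0697 GeV.
Result: 0.0697 × 4.552e32 = 3.173e31 m/s².

3.173e31 m/s²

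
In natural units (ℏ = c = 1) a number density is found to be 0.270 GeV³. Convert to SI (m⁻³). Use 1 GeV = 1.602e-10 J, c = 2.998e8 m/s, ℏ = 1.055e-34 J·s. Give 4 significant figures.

Number density is [L]⁻³ = [E]³/(ℏc)³.
1 GeV³ → 1/(ℏc)³ × (1 GeV in J)³ = 1.299e47 m⁻³.
Result: 0.270 × 1.299e47 = 3.508e46 m⁻³.

3.508e46 m⁻³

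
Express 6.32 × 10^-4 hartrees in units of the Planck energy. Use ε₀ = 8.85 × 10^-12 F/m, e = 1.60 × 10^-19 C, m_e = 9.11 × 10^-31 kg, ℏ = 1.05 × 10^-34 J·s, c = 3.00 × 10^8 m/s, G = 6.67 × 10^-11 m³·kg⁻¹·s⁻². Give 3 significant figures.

1.41 × 10^-30

hartree: E_h = m_e e⁴/(4πε₀ℏ)² = 4.38 × 10^-18 J
Planck energy: E_P = √(ℏc⁵/G) = 1.96 × 10^9 J
6.32 × 10^-4 × 4.38 × 10^-18 / 1.96 × 10^9 = 1.41 × 10^-30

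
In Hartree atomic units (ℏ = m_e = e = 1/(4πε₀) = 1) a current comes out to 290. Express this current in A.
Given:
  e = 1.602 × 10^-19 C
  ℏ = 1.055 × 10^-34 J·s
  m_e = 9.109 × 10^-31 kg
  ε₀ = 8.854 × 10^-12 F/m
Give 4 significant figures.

One atomic unit of electric current: I_au = e E_h/ℏ = m_e e⁵/((4πε₀)²ℏ³) = 6.612 × 10^-3 A.
290 × 6.612 × 10^-3 A = 1.917 A

1.917 A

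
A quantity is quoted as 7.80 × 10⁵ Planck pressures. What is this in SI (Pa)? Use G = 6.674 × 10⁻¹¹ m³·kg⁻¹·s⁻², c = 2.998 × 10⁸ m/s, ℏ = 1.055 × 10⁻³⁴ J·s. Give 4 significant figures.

One Planck pressure: p_P = c⁷/(ℏG²) = 4.632 × 10¹¹³ Pa.
7.80 × 10⁵ × 4.632 × 10¹¹³ Pa = 3.613 × 10¹¹⁹ Pa

3.613 × 10¹¹⁹ Pa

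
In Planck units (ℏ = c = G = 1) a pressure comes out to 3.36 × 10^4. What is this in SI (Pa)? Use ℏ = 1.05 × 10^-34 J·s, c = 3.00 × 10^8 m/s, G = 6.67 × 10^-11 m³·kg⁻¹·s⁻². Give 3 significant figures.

1.57 × 10^118 Pa

One Planck pressure: p_P = c⁷/(ℏG²) = 4.68 × 10^113 Pa.
3.36 × 10^4 × 4.68 × 10^113 Pa = 1.57 × 10^118 Pa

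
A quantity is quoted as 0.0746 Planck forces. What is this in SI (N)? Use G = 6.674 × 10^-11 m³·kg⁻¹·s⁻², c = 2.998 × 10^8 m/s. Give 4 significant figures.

9.030 × 10^42 N

One Planck force: F_P = c⁴/G = 1.210 × 10^44 N.
0.0746 × 1.210 × 10^44 N = 9.030 × 10^42 N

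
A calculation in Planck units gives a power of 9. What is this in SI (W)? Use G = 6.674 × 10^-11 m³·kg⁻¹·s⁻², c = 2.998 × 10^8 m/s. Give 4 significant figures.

One Planck power: P_P = c⁵/G = 3.629 × 10^52 W.
9 × 3.629 × 10^52 W = 3.266 × 10^53 W

3.266 × 10^53 W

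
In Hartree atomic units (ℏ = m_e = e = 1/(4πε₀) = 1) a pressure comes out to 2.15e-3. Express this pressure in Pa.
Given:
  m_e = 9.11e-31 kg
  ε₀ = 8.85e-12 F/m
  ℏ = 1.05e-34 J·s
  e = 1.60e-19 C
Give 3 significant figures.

One atomic unit of pressure: P_au = E_h/a₀³ = m_e⁴e¹⁰/((4πε₀)⁵ℏ⁸) = 3.01e13 Pa.
2.15e-3 × 3.01e13 Pa = 6.48e10 Pa

6.48e10 Pa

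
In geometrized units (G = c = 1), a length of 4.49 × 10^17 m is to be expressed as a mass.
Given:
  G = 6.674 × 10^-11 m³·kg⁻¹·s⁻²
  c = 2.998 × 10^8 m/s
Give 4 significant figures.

6.047 × 10^44 kg

Length → mass via c²/G.
4.49 × 10^17 m × (c²/G) = 6.047 × 10^44 kg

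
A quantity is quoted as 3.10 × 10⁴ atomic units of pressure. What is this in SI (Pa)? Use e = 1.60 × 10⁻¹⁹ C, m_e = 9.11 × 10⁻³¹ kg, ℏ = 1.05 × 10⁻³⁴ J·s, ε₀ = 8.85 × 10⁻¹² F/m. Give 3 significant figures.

9.34 × 10¹⁷ Pa

One atomic unit of pressure: P_au = E_h/a₀³ = m_e⁴e¹⁰/((4πε₀)⁵ℏ⁸) = 3.01 × 10¹³ Pa.
3.10 × 10⁴ × 3.01 × 10¹³ Pa = 9.34 × 10¹⁷ Pa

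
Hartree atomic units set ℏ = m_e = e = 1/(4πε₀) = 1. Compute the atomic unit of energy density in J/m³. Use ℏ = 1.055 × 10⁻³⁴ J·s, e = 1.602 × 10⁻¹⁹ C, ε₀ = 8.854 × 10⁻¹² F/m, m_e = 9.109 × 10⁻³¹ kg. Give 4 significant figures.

2.929 × 10¹³ J/m³

From ℏ = m_e = e = 1/(4πε₀) = 1 the energy density scale is u_au = E_h/a₀³ = m_e⁴e¹⁰/((4πε₀)⁵ℏ⁸).
E_h = 4.354 × 10⁻¹⁸ J
a₀ = 5.297 × 10⁻¹¹ m
E_h/a₀³ = 2.929 × 10¹³ J/m³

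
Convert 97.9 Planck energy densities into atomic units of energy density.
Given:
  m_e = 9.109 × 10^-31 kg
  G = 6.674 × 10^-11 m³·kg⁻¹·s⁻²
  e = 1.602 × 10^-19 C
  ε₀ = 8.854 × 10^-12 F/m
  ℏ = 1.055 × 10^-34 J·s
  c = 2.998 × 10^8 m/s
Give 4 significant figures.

Planck energy density: u_P = c⁷/(ℏG²) = 4.632 × 10^113 J/m³
atomic unit of energy density: u_au = E_h/a₀³ = m_e⁴e¹⁰/((4πε₀)⁵ℏ⁸) = 2.929 × 10^13 J/m³
97.9 × 4.632 × 10^113 / 2.929 × 10^13 = 1.548 × 10^102

1.548 × 10^102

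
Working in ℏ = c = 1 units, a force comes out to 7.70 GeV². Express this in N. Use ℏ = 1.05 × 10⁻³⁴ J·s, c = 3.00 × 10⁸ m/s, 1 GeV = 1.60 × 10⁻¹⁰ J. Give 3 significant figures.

Force is [E]/[L] = [E]²/(ℏc); restore (ℏc)⁻¹.
1 GeV² → 1/(ℏc) × (1 GeV in J)² = 8.13 × 10⁵ N.
Result: 7.70 × 8.13 × 10⁵ = 6.26 × 10⁶ N.

6.26 × 10⁶ N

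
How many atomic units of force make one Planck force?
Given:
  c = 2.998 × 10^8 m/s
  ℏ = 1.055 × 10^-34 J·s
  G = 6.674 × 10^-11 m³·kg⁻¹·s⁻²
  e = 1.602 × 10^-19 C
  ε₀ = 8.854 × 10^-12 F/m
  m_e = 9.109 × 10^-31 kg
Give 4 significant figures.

Planck force: F_P = c⁴/G = 1.210 × 10^44 N
atomic unit of force: F_au = E_h/a₀ = m_e²e⁶/((4πε₀)³ℏ⁴) = 8.220 × 10^-8 N
ratio = 1.210 × 10^44 / 8.220 × 10^-8 = 1.473 × 10^51

1.473 × 10^51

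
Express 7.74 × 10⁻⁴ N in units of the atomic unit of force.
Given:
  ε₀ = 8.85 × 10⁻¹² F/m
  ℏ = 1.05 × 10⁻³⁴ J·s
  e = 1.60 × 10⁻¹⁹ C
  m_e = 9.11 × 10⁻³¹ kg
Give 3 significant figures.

9.29 × 10³

atomic unit of force: F_au = E_h/a₀ = m_e²e⁶/((4πε₀)³ℏ⁴) = 8.33 × 10⁻⁸ N.
7.74 × 10⁻⁴ / 8.33 × 10⁻⁸ = 9.29 × 10³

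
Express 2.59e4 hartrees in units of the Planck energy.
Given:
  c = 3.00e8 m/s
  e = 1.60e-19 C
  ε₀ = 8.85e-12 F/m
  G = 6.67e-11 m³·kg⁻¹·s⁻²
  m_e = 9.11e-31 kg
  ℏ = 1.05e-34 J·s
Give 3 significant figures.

5.80e-23

hartree: E_h = m_e e⁴/(4πε₀ℏ)² = 4.38e-18 J
Planck energy: E_P = √(ℏc⁵/G) = 1.96e9 J
2.59e4 × 4.38e-18 / 1.96e9 = 5.80e-23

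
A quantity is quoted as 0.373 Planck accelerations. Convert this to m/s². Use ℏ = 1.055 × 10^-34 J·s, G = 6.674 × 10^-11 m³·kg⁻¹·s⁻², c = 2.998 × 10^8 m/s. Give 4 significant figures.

2.074 × 10^51 m/s²

One Planck acceleration: a_P = √(c⁷/(ℏG)) = 5.560 × 10^51 m/s².
0.373 × 5.560 × 10^51 m/s² = 2.074 × 10^51 m/s²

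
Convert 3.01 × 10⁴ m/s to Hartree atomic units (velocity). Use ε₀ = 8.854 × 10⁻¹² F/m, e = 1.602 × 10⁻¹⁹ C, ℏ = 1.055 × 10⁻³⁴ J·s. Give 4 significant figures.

atomic unit of velocity: v_au = e²/(4πε₀ℏ) = 2.186 × 10⁶ m/s.
3.01 × 10⁴ / 2.186 × 10⁶ = 0.01377

0.01377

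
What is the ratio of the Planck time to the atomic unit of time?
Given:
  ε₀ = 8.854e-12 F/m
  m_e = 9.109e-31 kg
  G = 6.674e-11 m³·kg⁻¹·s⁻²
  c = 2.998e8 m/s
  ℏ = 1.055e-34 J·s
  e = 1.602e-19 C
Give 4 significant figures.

Planck time: t_P = √(ℏG/c⁵) = 5.392e-44 s
atomic unit of time: τ_au = (4πε₀)²ℏ³/(m_e e⁴) = 2.423e-17 s
ratio = 5.392e-44 / 2.423e-17 = 2.225e-27

2.225e-27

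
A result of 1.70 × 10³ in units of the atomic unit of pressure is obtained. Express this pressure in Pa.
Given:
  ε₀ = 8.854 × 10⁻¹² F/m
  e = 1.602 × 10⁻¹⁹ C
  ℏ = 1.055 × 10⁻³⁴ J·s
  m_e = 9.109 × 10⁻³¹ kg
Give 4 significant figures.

One atomic unit of pressure: P_au = E_h/a₀³ = m_e⁴e¹⁰/((4πε₀)⁵ℏ⁸) = 2.929 × 10¹³ Pa.
1.70 × 10³ × 2.929 × 10¹³ Pa = 4.980 × 10¹⁶ Pa

4.980 × 10¹⁶ Pa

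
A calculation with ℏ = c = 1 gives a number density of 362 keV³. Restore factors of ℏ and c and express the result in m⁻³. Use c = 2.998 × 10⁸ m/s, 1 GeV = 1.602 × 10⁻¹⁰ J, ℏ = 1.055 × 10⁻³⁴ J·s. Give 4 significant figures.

Number density is [L]⁻³ = [E]³/(ℏc)³.
1 GeV³ → 1/(ℏc)³ × (1 GeV in J)³ = 1.299 × 10⁴⁷ m⁻³.
Convert the energy scale: 362 keV³ = 3.62 × 10⁻¹⁶ GeV³.
Result: 3.62 × 10⁻¹⁶ × 1.299 × 10⁴⁷ = 4.704 × 10³¹ m⁻³.

4.704 × 10³¹ m⁻³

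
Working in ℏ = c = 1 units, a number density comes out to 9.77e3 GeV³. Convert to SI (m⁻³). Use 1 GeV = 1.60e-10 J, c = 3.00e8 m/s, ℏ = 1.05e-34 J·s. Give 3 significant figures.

Number density is [L]⁻³ = [E]³/(ℏc)³.
1 GeV³ → 1/(ℏc)³ × (1 GeV in J)³ = 1.31e47 m⁻³.
Result: 9.77e3 × 1.31e47 = 1.28e51 m⁻³.

1.28e51 m⁻³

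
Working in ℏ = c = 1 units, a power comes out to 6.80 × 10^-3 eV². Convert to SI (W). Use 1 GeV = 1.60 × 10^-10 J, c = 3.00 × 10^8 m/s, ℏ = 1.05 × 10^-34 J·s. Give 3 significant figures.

1.66 × 10^-6 W

Power is [E]/[T] = [E]²/ℏ.
1 GeV² → 1/ℏ × (1 GeV in J)² = 2.44 × 10^14 W.
Convert the energy scale: 6.80 × 10^-3 eV² = 6.80 × 10^-21 GeV².
Result: 6.80 × 10^-21 × 2.44 × 10^14 = 1.66 × 10^-6 W.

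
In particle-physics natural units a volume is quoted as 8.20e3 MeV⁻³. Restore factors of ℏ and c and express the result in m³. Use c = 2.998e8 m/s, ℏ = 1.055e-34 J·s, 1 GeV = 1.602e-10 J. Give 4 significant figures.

Volume is [L]³ = [E]⁻³·(ℏc)³.
1 GeV⁻³ → (ℏc)³ × (1 GeV in J)⁻³ = 7.696e-48 m³.
Convert the energy scale: 8.20e3 MeV⁻³ = 8.20e12 GeV⁻³.
Result: 8.20e12 × 7.696e-48 = 6.311e-35 m³.

6.311e-35 m³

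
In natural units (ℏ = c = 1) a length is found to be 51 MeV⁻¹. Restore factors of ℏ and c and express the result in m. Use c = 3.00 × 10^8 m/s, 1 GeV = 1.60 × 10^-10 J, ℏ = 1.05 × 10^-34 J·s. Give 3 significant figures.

A length is [E]⁻¹ in ℏ=c=1; restore one factor of ℏc.
1 GeV⁻¹ → ℏc × (1 GeV in J)⁻¹ = 1.97 × 10^-16 m.
Convert the energy scale: 51 MeV⁻¹ = 5.10 × 10^4 GeV⁻¹.
Result: 5.10 × 10^4 × 1.97 × 10^-16 = 1.00 × 10^-11 m.

1.00 × 10^-11 m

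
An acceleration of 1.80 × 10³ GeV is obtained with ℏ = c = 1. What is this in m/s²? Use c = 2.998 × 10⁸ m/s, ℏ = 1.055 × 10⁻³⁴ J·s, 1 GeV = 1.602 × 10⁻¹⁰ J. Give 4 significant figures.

Acceleration is [L]/[T]² = c·[E]/ℏ.
1 GeV → c/ℏ × (1 GeV in J) = 4.552 × 10³² m/s².
Result: 1.80 × 10³ × 4.552 × 10³² = 8.194 × 10³⁵ m/s².

8.194 × 10³⁵ m/s²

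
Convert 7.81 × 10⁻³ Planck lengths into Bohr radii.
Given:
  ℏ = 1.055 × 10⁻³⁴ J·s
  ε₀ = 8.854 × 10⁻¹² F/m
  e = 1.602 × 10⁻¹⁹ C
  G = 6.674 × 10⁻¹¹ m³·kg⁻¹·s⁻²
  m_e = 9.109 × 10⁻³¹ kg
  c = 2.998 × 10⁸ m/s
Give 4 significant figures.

2.383 × 10⁻²⁷

Planck length: ℓ_P = √(ℏG/c³) = 1.616 × 10⁻³⁵ m
Bohr radius: a₀ = 4πε₀ℏ²/(m_e e²) = 5.297 × 10⁻¹¹ m
7.81 × 10⁻³ × 1.616 × 10⁻³⁵ / 5.297 × 10⁻¹¹ = 2.383 × 10⁻²⁷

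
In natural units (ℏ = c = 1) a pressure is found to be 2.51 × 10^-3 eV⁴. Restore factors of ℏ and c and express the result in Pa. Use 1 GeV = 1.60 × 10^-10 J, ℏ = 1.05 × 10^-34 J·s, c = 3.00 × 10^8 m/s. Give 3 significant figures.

0.0526 Pa

Pressure is [E]/[L]³ = [E]⁴/(ℏc)³.
1 GeV⁴ → 1/(ℏc)³ × (1 GeV in J)⁴ = 2.10 × 10^37 Pa.
Convert the energy scale: 2.51 × 10^-3 eV⁴ = 2.51 × 10^-39 GeV⁴.
Result: 2.51 × 10^-39 × 2.10 × 10^37 = 0.0526 Pa.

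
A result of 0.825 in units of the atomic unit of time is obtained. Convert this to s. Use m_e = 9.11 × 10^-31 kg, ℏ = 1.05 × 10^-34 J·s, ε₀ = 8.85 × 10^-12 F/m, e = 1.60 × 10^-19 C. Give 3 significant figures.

1.98 × 10^-17 s

One atomic unit of time: τ_au = (4πε₀)²ℏ³/(m_e e⁴) = 2.40 × 10^-17 s.
0.825 × 2.40 × 10^-17 s = 1.98 × 10^-17 s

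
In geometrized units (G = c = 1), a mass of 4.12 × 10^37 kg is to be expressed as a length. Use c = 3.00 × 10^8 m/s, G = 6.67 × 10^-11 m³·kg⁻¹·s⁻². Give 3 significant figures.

In G = c = 1 units mass has dimensions of length; the conversion factor is G/c².
4.12 × 10^37 kg × (G/c²) = 3.05 × 10^10 m

3.05 × 10^10 m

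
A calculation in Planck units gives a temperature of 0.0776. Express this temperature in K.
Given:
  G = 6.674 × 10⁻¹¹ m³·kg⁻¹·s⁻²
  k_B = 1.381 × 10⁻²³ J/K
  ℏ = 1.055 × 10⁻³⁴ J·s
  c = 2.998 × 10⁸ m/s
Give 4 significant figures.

One Planck temperature: T_P = √(ℏc⁵/G) / k_B = 1.417 × 10³² K.
0.0776 × 1.417 × 10³² K = 1.099 × 10³¹ K

1.099 × 10³¹ K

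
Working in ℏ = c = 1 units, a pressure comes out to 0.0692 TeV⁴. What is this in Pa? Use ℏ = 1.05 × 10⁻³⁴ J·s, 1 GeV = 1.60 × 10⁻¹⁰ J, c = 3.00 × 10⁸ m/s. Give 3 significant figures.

1.45 × 10⁴⁸ Pa

Pressure is [E]/[L]³ = [E]⁴/(ℏc)³.
1 GeV⁴ → 1/(ℏc)³ × (1 GeV in J)⁴ = 2.10 × 10³⁷ Pa.
Convert the energy scale: 0.0692 TeV⁴ = 6.92 × 10¹⁰ GeV⁴.
Result: 6.92 × 10¹⁰ × 2.10 × 10³⁷ = 1.45 × 10⁴⁸ Pa.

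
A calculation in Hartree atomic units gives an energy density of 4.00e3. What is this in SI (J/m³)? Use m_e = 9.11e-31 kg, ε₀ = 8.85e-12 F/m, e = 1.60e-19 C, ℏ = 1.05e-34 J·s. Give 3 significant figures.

One atomic unit of energy density: u_au = E_h/a₀³ = m_e⁴e¹⁰/((4πε₀)⁵ℏ⁸) = 3.01e13 J/m³.
4.00e3 × 3.01e13 J/m³ = 1.21e17 J/m³

1.21e17 J/m³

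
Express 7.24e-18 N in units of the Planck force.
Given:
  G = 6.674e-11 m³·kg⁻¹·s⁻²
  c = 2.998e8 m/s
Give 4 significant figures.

5.981e-62

Planck force: F_P = c⁴/G = 1.210e44 N.
7.24e-18 / 1.210e44 = 5.981e-62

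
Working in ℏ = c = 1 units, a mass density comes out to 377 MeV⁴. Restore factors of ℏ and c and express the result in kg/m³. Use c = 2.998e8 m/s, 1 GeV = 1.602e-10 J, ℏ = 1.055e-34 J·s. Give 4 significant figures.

Mass density is [E]/(c²[L]³) = [E]⁴/(ℏ³c⁵).
1 GeV⁴ → 1/(ℏ³c⁵) × (1 GeV in J)⁴ = 2.316e20 kg/m³.
Convert the energy scale: 377 MeV⁴ = 3.77e-10 GeV⁴.
Result: 3.77e-10 × 2.316e20 = 8.731e10 kg/m³.

8.731e10 kg/m³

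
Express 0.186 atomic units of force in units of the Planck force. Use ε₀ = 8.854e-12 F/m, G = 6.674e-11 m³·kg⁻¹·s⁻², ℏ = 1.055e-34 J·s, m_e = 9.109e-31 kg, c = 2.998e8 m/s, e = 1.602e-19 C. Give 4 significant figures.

1.263e-52

atomic unit of force: F_au = E_h/a₀ = m_e²e⁶/((4πε₀)³ℏ⁴) = 8.220e-8 N
Planck force: F_P = c⁴/G = 1.210e44 N
0.186 × 8.220e-8 / 1.210e44 = 1.263e-52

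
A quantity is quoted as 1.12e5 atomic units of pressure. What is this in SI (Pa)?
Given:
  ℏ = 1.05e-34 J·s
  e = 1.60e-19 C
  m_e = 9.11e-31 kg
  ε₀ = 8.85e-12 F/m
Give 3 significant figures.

One atomic unit of pressure: P_au = E_h/a₀³ = m_e⁴e¹⁰/((4πε₀)⁵ℏ⁸) = 3.01e13 Pa.
1.12e5 × 3.01e13 Pa = 3.37e18 Pa

3.37e18 Pa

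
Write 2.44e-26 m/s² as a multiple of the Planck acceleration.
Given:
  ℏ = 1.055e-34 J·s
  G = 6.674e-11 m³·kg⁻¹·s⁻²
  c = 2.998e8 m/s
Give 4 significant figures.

Planck acceleration: a_P = √(c⁷/(ℏG)) = 5.560e51 m/s².
2.44e-26 / 5.560e51 = 4.388e-78

4.388e-78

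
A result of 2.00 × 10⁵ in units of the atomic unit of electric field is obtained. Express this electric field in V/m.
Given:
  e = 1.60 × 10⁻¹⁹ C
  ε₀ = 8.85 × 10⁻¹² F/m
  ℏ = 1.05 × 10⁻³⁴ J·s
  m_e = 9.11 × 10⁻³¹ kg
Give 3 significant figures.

1.04 × 10¹⁷ V/m

One atomic unit of electric field: E_au = E_h/(e a₀) = m_e²e⁵/((4πε₀)³ℏ⁴) = 5.20 × 10¹¹ V/m.
2.00 × 10⁵ × 5.20 × 10¹¹ V/m = 1.04 × 10¹⁷ V/m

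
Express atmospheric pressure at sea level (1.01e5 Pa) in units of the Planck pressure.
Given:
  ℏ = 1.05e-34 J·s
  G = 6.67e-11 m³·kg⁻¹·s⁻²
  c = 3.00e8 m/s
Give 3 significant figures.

Planck pressure: p_P = c⁷/(ℏG²) = 4.68e113 Pa.
1.01e5 / 4.68e113 = 2.16e-109

2.16e-109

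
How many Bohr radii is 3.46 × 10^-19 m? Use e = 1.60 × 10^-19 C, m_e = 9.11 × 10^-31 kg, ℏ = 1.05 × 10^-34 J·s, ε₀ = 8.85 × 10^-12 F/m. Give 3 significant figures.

Bohr radius: a₀ = 4πε₀ℏ²/(m_e e²) = 5.26 × 10^-11 m.
3.46 × 10^-19 / 5.26 × 10^-11 = 6.58 × 10^-9

6.58 × 10^-9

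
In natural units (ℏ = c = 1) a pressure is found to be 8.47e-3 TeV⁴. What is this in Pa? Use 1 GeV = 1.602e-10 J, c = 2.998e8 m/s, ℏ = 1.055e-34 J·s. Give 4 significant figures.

1.763e47 Pa

Pressure is [E]/[L]³ = [E]⁴/(ℏc)³.
1 GeV⁴ → 1/(ℏc)³ × (1 GeV in J)⁴ = 2.082e37 Pa.
Convert the energy scale: 8.47e-3 TeV⁴ = 8.47e9 GeV⁴.
Result: 8.47e9 × 2.082e37 = 1.763e47 Pa.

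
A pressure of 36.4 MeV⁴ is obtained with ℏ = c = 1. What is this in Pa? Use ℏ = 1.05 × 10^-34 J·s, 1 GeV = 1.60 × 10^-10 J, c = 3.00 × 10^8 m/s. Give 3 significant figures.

Pressure is [E]/[L]³ = [E]⁴/(ℏc)³.
1 GeV⁴ → 1/(ℏc)³ × (1 GeV in J)⁴ = 2.10 × 10^37 Pa.
Convert the energy scale: 36.4 MeV⁴ = 3.64 × 10^-11 GeV⁴.
Result: 3.64 × 10^-11 × 2.10 × 10^37 = 7.63 × 10^26 Pa.

7.63 × 10^26 Pa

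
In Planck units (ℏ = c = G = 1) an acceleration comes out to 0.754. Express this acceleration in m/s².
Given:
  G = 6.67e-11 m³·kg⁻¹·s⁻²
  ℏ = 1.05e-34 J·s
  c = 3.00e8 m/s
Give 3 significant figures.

One Planck acceleration: a_P = √(c⁷/(ℏG)) = 5.59e51 m/s².
0.754 × 5.59e51 m/s² = 4.21e51 m/s²

4.21e51 m/s²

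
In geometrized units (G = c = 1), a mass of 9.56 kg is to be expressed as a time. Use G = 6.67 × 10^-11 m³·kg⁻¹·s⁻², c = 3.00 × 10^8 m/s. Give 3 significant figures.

2.36 × 10^-35 s

Mass → time via G/c³.
9.56 kg × (G/c³) = 2.36 × 10^-35 s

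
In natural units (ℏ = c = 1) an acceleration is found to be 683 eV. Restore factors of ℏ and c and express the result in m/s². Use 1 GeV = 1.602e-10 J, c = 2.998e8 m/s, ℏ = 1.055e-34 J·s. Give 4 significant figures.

3.109e26 m/s²

Acceleration is [L]/[T]² = c·[E]/ℏ.
1 GeV → c/ℏ × (1 GeV in J) = 4.552e32 m/s².
Convert the energy scale: 683 eV = 6.83e-7 GeV.
Result: 6.83e-7 × 4.552e32 = 3.109e26 m/s².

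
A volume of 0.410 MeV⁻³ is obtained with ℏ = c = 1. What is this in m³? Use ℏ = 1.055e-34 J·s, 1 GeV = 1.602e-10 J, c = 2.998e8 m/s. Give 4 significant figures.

3.155e-39 m³

Volume is [L]³ = [E]⁻³·(ℏc)³.
1 GeV⁻³ → (ℏc)³ × (1 GeV in J)⁻³ = 7.696e-48 m³.
Convert the energy scale: 0.410 MeV⁻³ = 4.10e8 GeV⁻³.
Result: 4.10e8 × 7.696e-48 = 3.155e-39 m³.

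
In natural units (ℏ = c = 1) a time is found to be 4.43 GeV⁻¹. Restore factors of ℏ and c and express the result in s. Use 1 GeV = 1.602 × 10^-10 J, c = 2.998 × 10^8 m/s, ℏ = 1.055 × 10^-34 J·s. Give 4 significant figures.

A time is [E]⁻¹ in ℏ=c=1; restore one factor of ℏ.
1 GeV⁻¹ → ℏ × (1 GeV in J)⁻¹ = 6.586 × 10^-25 s.
Result: 4.43 × 6.586 × 10^-25 = 2.917 × 10^-24 s.

2.917 × 10^-24 s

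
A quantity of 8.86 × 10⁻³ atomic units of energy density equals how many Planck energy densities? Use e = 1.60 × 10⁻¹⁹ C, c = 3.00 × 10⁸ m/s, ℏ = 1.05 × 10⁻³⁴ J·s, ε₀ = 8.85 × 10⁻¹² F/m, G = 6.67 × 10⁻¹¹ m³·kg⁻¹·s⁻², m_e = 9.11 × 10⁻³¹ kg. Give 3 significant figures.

5.70 × 10⁻¹⁰³

atomic unit of energy density: u_au = E_h/a₀³ = m_e⁴e¹⁰/((4πε₀)⁵ℏ⁸) = 3.01 × 10¹³ J/m³
Planck energy density: u_P = c⁷/(ℏG²) = 4.68 × 10¹¹³ J/m³
8.86 × 10⁻³ × 3.01 × 10¹³ / 4.68 × 10¹¹³ = 5.70 × 10⁻¹⁰³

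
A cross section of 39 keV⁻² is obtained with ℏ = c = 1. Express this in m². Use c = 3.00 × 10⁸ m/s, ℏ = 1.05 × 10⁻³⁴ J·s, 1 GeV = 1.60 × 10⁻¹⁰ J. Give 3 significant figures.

Area is [L]² = [E]⁻²·(ℏc)²; restore (ℏc)².
1 GeV⁻² → (ℏc)² × (1 GeV in J)⁻² = 3.88 × 10⁻³² m².
Convert the energy scale: 39 keV⁻² = 3.90 × 10¹³ GeV⁻².
Result: 3.90 × 10¹³ × 3.88 × 10⁻³² = 1.51 × 10⁻¹⁸ m².

1.51 × 10⁻¹⁸ m²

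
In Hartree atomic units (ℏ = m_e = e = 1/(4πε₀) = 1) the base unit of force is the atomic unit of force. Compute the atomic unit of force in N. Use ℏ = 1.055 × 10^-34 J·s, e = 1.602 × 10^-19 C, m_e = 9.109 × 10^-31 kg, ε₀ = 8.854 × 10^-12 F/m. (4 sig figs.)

F_au = E_h/a₀ = m_e²e⁶/((4πε₀)³ℏ⁴)
E_h = 4.354 × 10^-18 J
a₀ = 5.297 × 10^-11 m
E_h/a₀ = 8.220 × 10^-8 N

8.220 × 10^-8 N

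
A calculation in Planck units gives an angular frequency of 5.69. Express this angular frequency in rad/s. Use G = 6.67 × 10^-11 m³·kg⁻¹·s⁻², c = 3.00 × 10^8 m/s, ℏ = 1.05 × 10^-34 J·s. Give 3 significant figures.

One Planck angular frequency: ω_P = √(c⁵/(ℏG)) = 1.86 × 10^43 rad/s.
5.69 × 1.86 × 10^43 rad/s = 1.06 × 10^44 rad/s

1.06 × 10^44 rad/s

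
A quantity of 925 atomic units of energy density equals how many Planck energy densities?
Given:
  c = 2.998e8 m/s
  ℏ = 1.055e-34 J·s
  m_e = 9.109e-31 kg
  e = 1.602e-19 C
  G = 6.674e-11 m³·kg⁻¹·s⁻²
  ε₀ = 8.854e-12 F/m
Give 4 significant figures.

5.849e-98

atomic unit of energy density: u_au = E_h/a₀³ = m_e⁴e¹⁰/((4πε₀)⁵ℏ⁸) = 2.929e13 J/m³
Planck energy density: u_P = c⁷/(ℏG²) = 4.632e113 J/m³
925 × 2.929e13 / 4.632e113 = 5.849e-98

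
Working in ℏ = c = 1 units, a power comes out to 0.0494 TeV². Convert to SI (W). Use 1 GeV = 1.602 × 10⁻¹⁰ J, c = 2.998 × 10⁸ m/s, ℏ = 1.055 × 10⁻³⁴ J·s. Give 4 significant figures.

1.202 × 10¹⁹ W

Power is [E]/[T] = [E]²/ℏ.
1 GeV² → 1/ℏ × (1 GeV in J)² = 2.433 × 10¹⁴ W.
Convert the energy scale: 0.0494 TeV² = 4.94 × 10⁴ GeV².
Result: 4.94 × 10⁴ × 2.433 × 10¹⁴ = 1.202 × 10¹⁹ W.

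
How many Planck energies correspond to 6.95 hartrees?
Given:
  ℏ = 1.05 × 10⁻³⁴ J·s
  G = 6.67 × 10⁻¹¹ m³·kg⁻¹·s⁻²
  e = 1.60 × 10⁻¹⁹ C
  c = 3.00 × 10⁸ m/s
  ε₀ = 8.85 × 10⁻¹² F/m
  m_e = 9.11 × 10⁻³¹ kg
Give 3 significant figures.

1.56 × 10⁻²⁶

hartree: E_h = m_e e⁴/(4πε₀ℏ)² = 4.38 × 10⁻¹⁸ J
Planck energy: E_P = √(ℏc⁵/G) = 1.96 × 10⁹ J
6.95 × 4.38 × 10⁻¹⁸ / 1.96 × 10⁹ = 1.56 × 10⁻²⁶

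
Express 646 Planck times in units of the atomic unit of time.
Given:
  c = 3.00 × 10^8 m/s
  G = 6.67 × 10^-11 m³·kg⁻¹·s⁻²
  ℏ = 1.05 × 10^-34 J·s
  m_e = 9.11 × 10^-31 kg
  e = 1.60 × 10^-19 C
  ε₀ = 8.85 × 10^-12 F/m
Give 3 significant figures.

Planck time: t_P = √(ℏG/c⁵) = 5.37 × 10^-44 s
atomic unit of time: τ_au = (4πε₀)²ℏ³/(m_e e⁴) = 2.40 × 10^-17 s
646 × 5.37 × 10^-44 / 2.40 × 10^-17 = 1.45 × 10^-24

1.45 × 10^-24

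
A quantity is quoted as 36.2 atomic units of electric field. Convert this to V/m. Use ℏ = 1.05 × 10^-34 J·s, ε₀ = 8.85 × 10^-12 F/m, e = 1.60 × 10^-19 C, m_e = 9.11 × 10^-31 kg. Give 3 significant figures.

One atomic unit of electric field: E_au = E_h/(e a₀) = m_e²e⁵/((4πε₀)³ℏ⁴) = 5.20 × 10^11 V/m.
36.2 × 5.20 × 10^11 V/m = 1.88 × 10^13 V/m

1.88 × 10^13 V/m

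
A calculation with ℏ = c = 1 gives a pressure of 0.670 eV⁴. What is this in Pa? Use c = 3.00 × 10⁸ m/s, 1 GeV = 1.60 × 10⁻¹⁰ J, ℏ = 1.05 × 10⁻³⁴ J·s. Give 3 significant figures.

Pressure is [E]/[L]³ = [E]⁴/(ℏc)³.
1 GeV⁴ → 1/(ℏc)³ × (1 GeV in J)⁴ = 2.10 × 10³⁷ Pa.
Convert the energy scale: 0.670 eV⁴ = 6.70 × 10⁻³⁷ GeV⁴.
Result: 6.70 × 10⁻³⁷ × 2.10 × 10³⁷ = 14 Pa.

14 Pa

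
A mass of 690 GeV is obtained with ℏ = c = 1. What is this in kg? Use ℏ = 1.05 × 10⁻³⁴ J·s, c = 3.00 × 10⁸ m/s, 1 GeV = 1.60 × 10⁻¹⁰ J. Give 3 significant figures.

Mass is [E]/c²; divide by c².
1 GeV → 1/c² × (1 GeV in J) = 1.78 × 10⁻²⁷ kg.
Result: 690 × 1.78 × 10⁻²⁷ = 1.23 × 10⁻²⁴ kg.

1.23 × 10⁻²⁴ kg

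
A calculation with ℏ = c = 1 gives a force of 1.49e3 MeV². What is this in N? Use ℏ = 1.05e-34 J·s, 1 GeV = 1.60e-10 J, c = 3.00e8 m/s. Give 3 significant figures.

1.21e3 N

Force is [E]/[L] = [E]²/(ℏc); restore (ℏc)⁻¹.
1 GeV² → 1/(ℏc) × (1 GeV in J)² = 8.13e5 N.
Convert the energy scale: 1.49e3 MeV² = 1.49e-3 GeV².
Result: 1.49e-3 × 8.13e5 = 1.21e3 N.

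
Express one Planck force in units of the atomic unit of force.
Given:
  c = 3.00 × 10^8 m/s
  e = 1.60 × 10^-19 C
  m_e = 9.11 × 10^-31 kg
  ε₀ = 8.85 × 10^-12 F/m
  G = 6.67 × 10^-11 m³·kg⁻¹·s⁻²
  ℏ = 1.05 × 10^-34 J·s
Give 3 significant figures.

Planck force: F_P = c⁴/G = 1.21 × 10^44 N
atomic unit of force: F_au = E_h/a₀ = m_e²e⁶/((4πε₀)³ℏ⁴) = 8.33 × 10^-8 N
ratio = 1.21 × 10^44 / 8.33 × 10^-8 = 1.46 × 10^51

1.46 × 10^51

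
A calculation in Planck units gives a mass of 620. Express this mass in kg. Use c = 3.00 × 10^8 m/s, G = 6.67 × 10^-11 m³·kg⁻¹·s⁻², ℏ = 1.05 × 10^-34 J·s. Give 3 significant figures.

1.35 × 10^-5 kg

One Planck mass: m_P = √(ℏc/G) = 2.17 × 10^-8 kg.
620 × 2.17 × 10^-8 kg = 1.35 × 10^-5 kg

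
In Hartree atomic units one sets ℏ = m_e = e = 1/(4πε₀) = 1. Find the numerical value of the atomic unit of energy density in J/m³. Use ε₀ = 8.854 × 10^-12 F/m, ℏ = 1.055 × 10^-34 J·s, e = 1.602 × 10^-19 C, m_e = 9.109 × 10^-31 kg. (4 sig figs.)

u_au = E_h/a₀³ = m_e⁴e¹⁰/((4πε₀)⁵ℏ⁸)
E_h = 4.354 × 10^-18 J
a₀ = 5.297 × 10^-11 m
E_h/a₀³ = 2.929 × 10^13 J/m³

2.929 × 10^13 J/m³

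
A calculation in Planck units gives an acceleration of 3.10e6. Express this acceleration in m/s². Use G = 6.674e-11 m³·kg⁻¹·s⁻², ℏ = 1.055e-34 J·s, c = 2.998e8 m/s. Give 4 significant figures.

1.724e58 m/s²

One Planck acceleration: a_P = √(c⁷/(ℏG)) = 5.560e51 m/s².
3.10e6 × 5.560e51 m/s² = 1.724e58 m/s²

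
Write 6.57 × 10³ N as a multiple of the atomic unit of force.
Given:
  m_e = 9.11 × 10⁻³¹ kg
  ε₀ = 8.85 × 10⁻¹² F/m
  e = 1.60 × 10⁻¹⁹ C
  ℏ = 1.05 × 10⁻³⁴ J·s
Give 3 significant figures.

7.89 × 10¹⁰

atomic unit of force: F_au = E_h/a₀ = m_e²e⁶/((4πε₀)³ℏ⁴) = 8.33 × 10⁻⁸ N.
6.57 × 10³ / 8.33 × 10⁻⁸ = 7.89 × 10¹⁰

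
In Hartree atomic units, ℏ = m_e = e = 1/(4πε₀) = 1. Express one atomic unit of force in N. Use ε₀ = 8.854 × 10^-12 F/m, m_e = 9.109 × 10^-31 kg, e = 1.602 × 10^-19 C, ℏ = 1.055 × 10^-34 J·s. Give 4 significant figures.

Dimensional analysis gives F_au = E_h/a₀ = m_e²e⁶/((4πε₀)³ℏ⁴).
E_h = 4.354 × 10^-18 J
a₀ = 5.297 × 10^-11 m
E_h/a₀ = 8.220 × 10^-8 N

8.220 × 10^-8 N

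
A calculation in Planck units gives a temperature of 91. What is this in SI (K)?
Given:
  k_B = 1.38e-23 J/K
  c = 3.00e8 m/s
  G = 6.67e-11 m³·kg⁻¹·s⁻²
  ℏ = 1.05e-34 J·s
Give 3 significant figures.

One Planck temperature: T_P = √(ℏc⁵/G) / k_B = 1.42e32 K.
91 × 1.42e32 K = 1.29e34 K

1.29e34 K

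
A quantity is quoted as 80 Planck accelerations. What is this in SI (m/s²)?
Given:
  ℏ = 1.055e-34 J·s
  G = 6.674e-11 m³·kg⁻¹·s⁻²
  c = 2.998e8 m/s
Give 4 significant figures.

One Planck acceleration: a_P = √(c⁷/(ℏG)) = 5.560e51 m/s².
80 × 5.560e51 m/s² = 4.448e53 m/s²

4.448e53 m/s²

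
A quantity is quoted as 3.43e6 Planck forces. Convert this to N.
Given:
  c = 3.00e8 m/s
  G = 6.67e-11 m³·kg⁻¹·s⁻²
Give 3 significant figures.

4.17e50 N

One Planck force: F_P = c⁴/G = 1.21e44 N.
3.43e6 × 1.21e44 N = 4.17e50 N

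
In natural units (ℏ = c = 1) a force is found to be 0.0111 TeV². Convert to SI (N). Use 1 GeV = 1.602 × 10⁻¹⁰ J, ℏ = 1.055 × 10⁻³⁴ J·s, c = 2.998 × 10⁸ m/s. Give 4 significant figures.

9.007 × 10⁹ N

Force is [E]/[L] = [E]²/(ℏc); restore (ℏc)⁻¹.
1 GeV² → 1/(ℏc) × (1 GeV in J)² = 8.114 × 10⁵ N.
Convert the energy scale: 0.0111 TeV² = 1.11 × 10⁴ GeV².
Result: 1.11 × 10⁴ × 8.114 × 10⁵ = 9.007 × 10⁹ N.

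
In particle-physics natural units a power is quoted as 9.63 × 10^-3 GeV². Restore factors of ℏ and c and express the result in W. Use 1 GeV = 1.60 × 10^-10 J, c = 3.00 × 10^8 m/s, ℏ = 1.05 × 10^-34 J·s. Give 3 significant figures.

2.35 × 10^12 W

Power is [E]/[T] = [E]²/ℏ.
1 GeV² → 1/ℏ × (1 GeV in J)² = 2.44 × 10^14 W.
Result: 9.63 × 10^-3 × 2.44 × 10^14 = 2.35 × 10^12 W.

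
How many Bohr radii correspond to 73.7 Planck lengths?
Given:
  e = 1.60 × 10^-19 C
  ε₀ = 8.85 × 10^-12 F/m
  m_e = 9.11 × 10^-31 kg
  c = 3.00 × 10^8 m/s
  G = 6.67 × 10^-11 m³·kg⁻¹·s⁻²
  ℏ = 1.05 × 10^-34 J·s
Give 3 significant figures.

2.26 × 10^-23

Planck length: ℓ_P = √(ℏG/c³) = 1.61 × 10^-35 m
Bohr radius: a₀ = 4πε₀ℏ²/(m_e e²) = 5.26 × 10^-11 m
73.7 × 1.61 × 10^-35 / 5.26 × 10^-11 = 2.26 × 10^-23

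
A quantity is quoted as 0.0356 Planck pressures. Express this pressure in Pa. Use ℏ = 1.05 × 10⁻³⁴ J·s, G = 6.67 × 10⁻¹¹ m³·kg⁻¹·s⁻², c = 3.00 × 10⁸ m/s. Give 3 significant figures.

1.67 × 10¹¹² Pa

One Planck pressure: p_P = c⁷/(ℏG²) = 4.68 × 10¹¹³ Pa.
0.0356 × 4.68 × 10¹¹³ Pa = 1.67 × 10¹¹² Pa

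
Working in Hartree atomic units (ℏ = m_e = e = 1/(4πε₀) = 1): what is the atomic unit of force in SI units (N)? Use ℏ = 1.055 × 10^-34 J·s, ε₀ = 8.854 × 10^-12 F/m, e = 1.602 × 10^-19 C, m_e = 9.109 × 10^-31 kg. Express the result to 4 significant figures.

8.220 × 10^-8 N

Dimensional analysis gives F_au = E_h/a₀ = m_e²e⁶/((4πε₀)³ℏ⁴).
E_h = 4.354 × 10^-18 J
a₀ = 5.297 × 10^-11 m
E_h/a₀ = 8.220 × 10^-8 N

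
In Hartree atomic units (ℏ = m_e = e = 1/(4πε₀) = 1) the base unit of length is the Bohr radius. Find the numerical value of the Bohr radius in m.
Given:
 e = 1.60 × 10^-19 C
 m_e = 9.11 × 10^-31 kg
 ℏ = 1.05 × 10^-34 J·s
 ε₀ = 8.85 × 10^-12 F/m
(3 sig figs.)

5.26 × 10^-11 m

a₀ = 4πε₀ℏ²/(m_e e²)
  = 1.23 × 10^-78 / 2.33 × 10^-68
  = 5.26 × 10^-11 m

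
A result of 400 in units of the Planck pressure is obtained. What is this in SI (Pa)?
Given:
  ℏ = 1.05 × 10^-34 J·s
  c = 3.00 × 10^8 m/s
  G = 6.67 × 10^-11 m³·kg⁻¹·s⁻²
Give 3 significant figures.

1.87 × 10^116 Pa

One Planck pressure: p_P = c⁷/(ℏG²) = 4.68 × 10^113 Pa.
400 × 4.68 × 10^113 Pa = 1.87 × 10^116 Pa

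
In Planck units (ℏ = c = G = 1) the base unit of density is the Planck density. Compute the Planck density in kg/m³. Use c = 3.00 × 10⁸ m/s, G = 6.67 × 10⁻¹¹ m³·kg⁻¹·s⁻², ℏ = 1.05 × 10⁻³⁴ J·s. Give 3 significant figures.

ρ_P = c⁵/(ℏG²)
  = 2.43 × 10⁴² / 4.67 × 10⁻⁵⁵
  = 5.20 × 10⁹⁶ kg/m³

5.20 × 10⁹⁶ kg/m³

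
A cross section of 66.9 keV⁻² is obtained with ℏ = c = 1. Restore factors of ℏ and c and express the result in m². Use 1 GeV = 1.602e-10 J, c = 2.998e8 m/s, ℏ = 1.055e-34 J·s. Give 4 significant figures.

2.608e-18 m²

Area is [L]² = [E]⁻²·(ℏc)²; restore (ℏc)².
1 GeV⁻² → (ℏc)² × (1 GeV in J)⁻² = 3.898e-32 m².
Convert the energy scale: 66.9 keV⁻² = 6.69e13 GeV⁻².
Result: 6.69e13 × 3.898e-32 = 2.608e-18 m².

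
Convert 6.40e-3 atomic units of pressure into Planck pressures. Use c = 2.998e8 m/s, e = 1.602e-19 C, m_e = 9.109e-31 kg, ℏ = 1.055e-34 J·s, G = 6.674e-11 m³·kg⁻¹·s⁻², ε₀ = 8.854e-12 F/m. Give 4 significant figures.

4.047e-103

atomic unit of pressure: P_au = E_h/a₀³ = m_e⁴e¹⁰/((4πε₀)⁵ℏ⁸) = 2.929e13 Pa
Planck pressure: p_P = c⁷/(ℏG²) = 4.632e113 Pa
6.40e-3 × 2.929e13 / 4.632e113 = 4.047e-103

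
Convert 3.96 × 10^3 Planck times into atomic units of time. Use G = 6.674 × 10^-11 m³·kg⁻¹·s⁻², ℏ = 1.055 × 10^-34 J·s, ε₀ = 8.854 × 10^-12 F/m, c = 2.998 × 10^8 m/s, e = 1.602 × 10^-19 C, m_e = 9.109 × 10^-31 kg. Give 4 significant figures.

Planck time: t_P = √(ℏG/c⁵) = 5.392 × 10^-44 s
atomic unit of time: τ_au = (4πε₀)²ℏ³/(m_e e⁴) = 2.423 × 10^-17 s
3.96 × 10^3 × 5.392 × 10^-44 / 2.423 × 10^-17 = 8.813 × 10^-24

8.813 × 10^-24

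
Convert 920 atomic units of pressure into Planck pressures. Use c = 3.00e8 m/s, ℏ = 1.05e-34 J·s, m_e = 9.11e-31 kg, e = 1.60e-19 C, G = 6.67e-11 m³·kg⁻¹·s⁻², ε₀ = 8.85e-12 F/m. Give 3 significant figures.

atomic unit of pressure: P_au = E_h/a₀³ = m_e⁴e¹⁰/((4πε₀)⁵ℏ⁸) = 3.01e13 Pa
Planck pressure: p_P = c⁷/(ℏG²) = 4.68e113 Pa
920 × 3.01e13 / 4.68e113 = 5.92e-98

5.92e-98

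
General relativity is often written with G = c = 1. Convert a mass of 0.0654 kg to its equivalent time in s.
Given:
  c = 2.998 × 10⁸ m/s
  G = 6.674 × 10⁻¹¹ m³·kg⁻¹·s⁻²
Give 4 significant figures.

Mass → time via G/c³.
0.0654 kg × (G/c³) = 1.620 × 10⁻³⁷ s

1.620 × 10⁻³⁷ s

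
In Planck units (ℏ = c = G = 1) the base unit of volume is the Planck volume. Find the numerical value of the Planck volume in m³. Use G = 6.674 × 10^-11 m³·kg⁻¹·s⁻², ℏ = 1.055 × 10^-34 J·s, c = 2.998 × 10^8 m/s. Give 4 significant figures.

V_P = (ℏG/c³)^(3/2)
  = √(1.784 × 10^-209)
  = 4.224 × 10^-105 m³

4.224 × 10^-105 m³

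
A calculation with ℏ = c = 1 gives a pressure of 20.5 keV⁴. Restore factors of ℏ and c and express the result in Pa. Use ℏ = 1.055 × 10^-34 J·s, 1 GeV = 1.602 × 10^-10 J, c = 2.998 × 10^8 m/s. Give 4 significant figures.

4.267 × 10^14 Pa

Pressure is [E]/[L]³ = [E]⁴/(ℏc)³.
1 GeV⁴ → 1/(ℏc)³ × (1 GeV in J)⁴ = 2.082 × 10^37 Pa.
Convert the energy scale: 20.5 keV⁴ = 2.05 × 10^-23 GeV⁴.
Result: 2.05 × 10^-23 × 2.082 × 10^37 = 4.267 × 10^14 Pa.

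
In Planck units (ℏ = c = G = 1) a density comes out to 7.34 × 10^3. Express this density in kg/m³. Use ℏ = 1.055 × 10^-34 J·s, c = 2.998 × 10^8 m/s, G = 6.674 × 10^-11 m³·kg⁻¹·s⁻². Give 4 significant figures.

3.783 × 10^100 kg/m³

One Planck density: ρ_P = c⁵/(ℏG²) = 5.154 × 10^96 kg/m³.
7.34 × 10^3 × 5.154 × 10^96 kg/m³ = 3.783 × 10^100 kg/m³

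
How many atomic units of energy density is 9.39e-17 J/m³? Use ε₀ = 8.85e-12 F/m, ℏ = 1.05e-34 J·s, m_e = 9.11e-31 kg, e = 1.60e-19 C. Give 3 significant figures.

atomic unit of energy density: u_au = E_h/a₀³ = m_e⁴e¹⁰/((4πε₀)⁵ℏ⁸) = 3.01e13 J/m³.
9.39e-17 / 3.01e13 = 3.12e-30

3.12e-30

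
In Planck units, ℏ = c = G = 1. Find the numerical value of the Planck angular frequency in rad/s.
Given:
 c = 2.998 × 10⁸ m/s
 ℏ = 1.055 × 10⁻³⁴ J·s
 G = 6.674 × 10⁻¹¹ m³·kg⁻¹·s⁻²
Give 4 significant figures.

1.855 × 10⁴³ rad/s

The unique combination of the constants set to 1 with dimensions of angular frequency is ω_P = √(c⁵/(ℏG)).
  = √(3.440 × 10⁸⁶)
  = 1.855 × 10⁴³ rad/s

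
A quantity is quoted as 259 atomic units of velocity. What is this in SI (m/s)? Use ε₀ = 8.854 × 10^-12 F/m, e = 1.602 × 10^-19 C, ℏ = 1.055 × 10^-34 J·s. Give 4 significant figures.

One atomic unit of velocity: v_au = e²/(4πε₀ℏ) = 2.186 × 10^6 m/s.
259 × 2.186 × 10^6 m/s = 5.663 × 10^8 m/s

5.663 × 10^8 m/s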